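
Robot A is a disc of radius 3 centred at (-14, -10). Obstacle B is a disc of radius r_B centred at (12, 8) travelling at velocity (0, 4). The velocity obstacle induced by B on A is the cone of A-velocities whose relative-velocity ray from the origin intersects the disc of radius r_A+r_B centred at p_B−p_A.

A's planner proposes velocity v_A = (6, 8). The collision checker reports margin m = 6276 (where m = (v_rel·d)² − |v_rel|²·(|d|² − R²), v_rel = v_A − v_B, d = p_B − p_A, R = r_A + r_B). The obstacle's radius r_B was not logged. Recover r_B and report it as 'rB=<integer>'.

m = 6276
d = (26, 18);  v_rel = (6, 4),  |v_rel|² = 52
v_rel×d = (6)·(18) − (4)·(26) = 4
since m = R²·52 − 4²:  R² = (16 + 6276) / 52 = 121
R = √121 = 11  ⇒  r_B = 11 − 3 = 8

rB=8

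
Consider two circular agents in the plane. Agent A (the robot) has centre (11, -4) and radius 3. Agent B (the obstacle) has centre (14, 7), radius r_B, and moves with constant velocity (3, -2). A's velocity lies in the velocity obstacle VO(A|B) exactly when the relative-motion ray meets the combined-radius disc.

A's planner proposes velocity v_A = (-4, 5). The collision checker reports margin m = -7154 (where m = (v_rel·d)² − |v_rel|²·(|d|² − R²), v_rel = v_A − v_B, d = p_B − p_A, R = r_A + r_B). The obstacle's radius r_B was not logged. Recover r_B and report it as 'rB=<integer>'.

m = -7154
d = (3, 11);  v_rel = (-7, 7),  |v_rel|² = 98
v_rel×d = (-7)·(11) − (7)·(3) = -98
since m = R²·98 − (-98)²:  R² = (9604 + -7154) / 98 = 25
R = √25 = 5  ⇒  r_B = 5 − 3 = 2

rB=2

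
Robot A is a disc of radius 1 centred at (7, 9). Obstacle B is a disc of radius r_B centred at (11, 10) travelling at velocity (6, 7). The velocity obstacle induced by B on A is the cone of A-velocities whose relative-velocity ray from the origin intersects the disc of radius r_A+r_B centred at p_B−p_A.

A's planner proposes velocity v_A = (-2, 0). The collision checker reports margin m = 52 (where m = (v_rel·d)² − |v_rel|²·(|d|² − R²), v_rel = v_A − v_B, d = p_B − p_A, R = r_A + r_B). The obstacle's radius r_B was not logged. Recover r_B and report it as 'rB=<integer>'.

m = 52
d = (4, 1);  v_rel = (-8, -7),  |v_rel|² = 113
v_rel×d = (-8)·(1) − (-7)·(4) = 20
since m = R²·113 − 20²:  R² = (400 + 52) / 113 = 4
R = √4 = 2  ⇒  r_B = 2 − 1 = 1

rB=1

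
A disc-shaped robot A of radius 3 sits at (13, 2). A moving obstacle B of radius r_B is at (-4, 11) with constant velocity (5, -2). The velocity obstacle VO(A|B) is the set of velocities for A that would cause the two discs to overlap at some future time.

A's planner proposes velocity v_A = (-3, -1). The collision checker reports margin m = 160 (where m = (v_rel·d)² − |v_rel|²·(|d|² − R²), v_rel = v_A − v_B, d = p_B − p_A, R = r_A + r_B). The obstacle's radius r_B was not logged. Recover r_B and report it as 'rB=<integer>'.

m = 160
d = (-17, 9);  v_rel = (-8, 1),  |v_rel|² = 65
v_rel×d = (-8)·(9) − (1)·(-17) = -55
since m = R²·65 − (-55)²:  R² = (3025 + 160) / 65 = 49
R = √49 = 7  ⇒  r_B = 7 − 3 = 4

rB=4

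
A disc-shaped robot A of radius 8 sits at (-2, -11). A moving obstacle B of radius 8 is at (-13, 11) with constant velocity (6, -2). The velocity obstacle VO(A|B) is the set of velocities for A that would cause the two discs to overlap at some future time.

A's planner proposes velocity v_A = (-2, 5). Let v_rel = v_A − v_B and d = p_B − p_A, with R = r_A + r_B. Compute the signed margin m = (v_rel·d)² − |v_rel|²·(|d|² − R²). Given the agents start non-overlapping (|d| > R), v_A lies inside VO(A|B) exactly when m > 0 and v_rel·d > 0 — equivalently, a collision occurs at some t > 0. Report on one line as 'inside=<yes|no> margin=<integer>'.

d = (-11, 22),  |d|² = 605;  R = 8+8 = 16,  c = 605−16² = 349
v_rel = (-8, 7),  |v_rel|² = 113;  v_rel·d = (-8)·(-11) + (7)·(22) = 242
113·t² − 484·t + 349 = 0  ⇒  m = 242² − 113·349 = 19127
m = 19127 > 0,  v_rel·d = 242 > 0  ⇒  inside

inside=yes margin=19127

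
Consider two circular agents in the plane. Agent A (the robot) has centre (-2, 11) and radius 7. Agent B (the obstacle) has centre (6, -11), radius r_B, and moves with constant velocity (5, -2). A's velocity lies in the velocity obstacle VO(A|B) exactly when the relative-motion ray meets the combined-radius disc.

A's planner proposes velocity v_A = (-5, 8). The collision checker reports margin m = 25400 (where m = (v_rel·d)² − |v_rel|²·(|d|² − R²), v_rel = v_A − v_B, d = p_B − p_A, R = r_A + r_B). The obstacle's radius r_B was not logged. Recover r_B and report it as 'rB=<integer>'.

m = 25400
d = (8, -22);  v_rel = (-10, 10),  |v_rel|² = 200
v_rel×d = (-10)·(-22) − (10)·(8) = 140
since m = R²·200 − 140²:  R² = (19600 + 25400) / 200 = 225
R = √225 = 15  ⇒  r_B = 15 − 7 = 8

rB=8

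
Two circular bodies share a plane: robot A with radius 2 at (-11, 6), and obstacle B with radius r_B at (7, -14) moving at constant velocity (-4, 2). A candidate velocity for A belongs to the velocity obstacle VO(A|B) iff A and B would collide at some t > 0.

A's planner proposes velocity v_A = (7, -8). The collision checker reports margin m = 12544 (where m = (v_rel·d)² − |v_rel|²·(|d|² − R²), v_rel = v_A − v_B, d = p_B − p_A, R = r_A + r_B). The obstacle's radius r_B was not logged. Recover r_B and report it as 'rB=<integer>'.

m = 12544
d = (18, -20);  v_rel = (11, -10),  |v_rel|² = 221
v_rel×d = (11)·(-20) − (-10)·(18) = -40
since m = R²·221 − (-40)²:  R² = (1600 + 12544) / 221 = 64
R = √64 = 8  ⇒  r_B = 8 − 2 = 6

rB=6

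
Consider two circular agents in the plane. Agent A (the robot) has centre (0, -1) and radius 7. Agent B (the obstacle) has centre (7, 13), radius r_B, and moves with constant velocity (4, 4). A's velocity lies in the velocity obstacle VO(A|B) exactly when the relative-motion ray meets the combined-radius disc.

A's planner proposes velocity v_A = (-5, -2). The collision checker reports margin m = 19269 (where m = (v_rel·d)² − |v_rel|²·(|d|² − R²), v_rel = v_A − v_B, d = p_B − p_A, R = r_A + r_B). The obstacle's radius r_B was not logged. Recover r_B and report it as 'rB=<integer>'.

m = 19269
d = (7, 14);  v_rel = (-9, -6),  |v_rel|² = 117
v_rel×d = (-9)·(14) − (-6)·(7) = -84
since m = R²·117 − (-84)²:  R² = (7056 + 19269) / 117 = 225
R = √225 = 15  ⇒  r_B = 15 − 7 = 8

rB=8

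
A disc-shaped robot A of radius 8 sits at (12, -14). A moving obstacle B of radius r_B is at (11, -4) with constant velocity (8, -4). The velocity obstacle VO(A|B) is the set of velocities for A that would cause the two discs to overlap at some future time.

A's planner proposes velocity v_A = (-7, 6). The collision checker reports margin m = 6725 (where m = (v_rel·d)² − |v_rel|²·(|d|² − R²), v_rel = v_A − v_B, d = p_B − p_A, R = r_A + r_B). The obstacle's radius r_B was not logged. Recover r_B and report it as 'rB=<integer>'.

m = 6725
d = (-1, 10);  v_rel = (-15, 10),  |v_rel|² = 325
v_rel×d = (-15)·(10) − (10)·(-1) = -140
since m = R²·325 − (-140)²:  R² = (19600 + 6725) / 325 = 81
R = √81 = 9  ⇒  r_B = 9 − 8 = 1

rB=1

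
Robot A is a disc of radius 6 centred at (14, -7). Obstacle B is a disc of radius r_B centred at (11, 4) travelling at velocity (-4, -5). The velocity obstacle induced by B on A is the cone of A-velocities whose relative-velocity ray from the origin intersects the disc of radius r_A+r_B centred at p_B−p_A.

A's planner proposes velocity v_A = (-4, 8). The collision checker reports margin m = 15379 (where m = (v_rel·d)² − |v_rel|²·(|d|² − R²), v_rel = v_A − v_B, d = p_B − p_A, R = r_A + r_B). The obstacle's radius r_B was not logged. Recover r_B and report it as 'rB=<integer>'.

m = 15379
d = (-3, 11);  v_rel = (0, 13),  |v_rel|² = 169
v_rel×d = (0)·(11) − (13)·(-3) = 39
since m = R²·169 − 39²:  R² = (1521 + 15379) / 169 = 100
R = √100 = 10  ⇒  r_B = 10 − 6 = 4

rB=4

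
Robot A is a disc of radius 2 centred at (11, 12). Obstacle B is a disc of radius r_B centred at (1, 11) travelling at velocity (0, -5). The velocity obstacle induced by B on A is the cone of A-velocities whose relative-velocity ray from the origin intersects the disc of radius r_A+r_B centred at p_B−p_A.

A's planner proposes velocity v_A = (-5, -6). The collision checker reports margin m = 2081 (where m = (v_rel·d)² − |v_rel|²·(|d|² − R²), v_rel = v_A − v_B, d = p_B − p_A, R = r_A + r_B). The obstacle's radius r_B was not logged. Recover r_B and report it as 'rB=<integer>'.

m = 2081
d = (-10, -1);  v_rel = (-5, -1),  |v_rel|² = 26
v_rel×d = (-5)·(-1) − (-1)·(-10) = -5
since m = R²·26 − (-5)²:  R² = (25 + 2081) / 26 = 81
R = √81 = 9  ⇒  r_B = 9 − 2 = 7

rB=7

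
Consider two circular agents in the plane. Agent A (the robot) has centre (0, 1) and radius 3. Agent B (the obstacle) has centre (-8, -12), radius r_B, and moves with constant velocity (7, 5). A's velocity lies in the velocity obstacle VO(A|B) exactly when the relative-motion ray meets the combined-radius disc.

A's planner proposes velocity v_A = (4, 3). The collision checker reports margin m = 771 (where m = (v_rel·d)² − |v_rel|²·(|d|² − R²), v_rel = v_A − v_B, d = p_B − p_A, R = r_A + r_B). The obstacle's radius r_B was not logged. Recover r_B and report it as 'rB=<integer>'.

m = 771
d = (-8, -13);  v_rel = (-3, -2),  |v_rel|² = 13
v_rel×d = (-3)·(-13) − (-2)·(-8) = 23
since m = R²·13 − 23²:  R² = (529 + 771) / 13 = 100
R = √100 = 10  ⇒  r_B = 10 − 3 = 7

rB=7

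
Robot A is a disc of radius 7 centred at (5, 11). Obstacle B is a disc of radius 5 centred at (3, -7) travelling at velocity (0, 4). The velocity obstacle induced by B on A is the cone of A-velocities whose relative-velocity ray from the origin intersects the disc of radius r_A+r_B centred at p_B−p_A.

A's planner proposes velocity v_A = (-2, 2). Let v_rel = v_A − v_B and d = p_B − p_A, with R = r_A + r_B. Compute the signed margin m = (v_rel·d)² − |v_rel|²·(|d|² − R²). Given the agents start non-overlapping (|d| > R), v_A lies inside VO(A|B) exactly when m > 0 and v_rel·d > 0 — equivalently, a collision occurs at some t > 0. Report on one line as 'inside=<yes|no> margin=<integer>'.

d = (-2, -18),  |d|² = 328;  R = 7+5 = 12,  c = 328−12² = 184
v_rel = (-2, -2),  |v_rel|² = 8;  v_rel·d = (-2)·(-2) + (-2)·(-18) = 40
8·t² − 80·t + 184 = 0  ⇒  m = 40² − 8·184 = 128
m = 128 > 0,  v_rel·d = 40 > 0  ⇒  inside

inside=yes margin=128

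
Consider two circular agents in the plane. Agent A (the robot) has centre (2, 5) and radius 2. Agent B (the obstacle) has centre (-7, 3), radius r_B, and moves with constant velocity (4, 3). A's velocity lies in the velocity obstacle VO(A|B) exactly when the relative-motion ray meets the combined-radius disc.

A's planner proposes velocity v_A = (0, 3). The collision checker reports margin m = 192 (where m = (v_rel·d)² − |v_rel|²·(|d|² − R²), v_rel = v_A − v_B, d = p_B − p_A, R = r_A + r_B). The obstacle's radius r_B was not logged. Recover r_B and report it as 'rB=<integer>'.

m = 192
d = (-9, -2);  v_rel = (-4, 0),  |v_rel|² = 16
v_rel×d = (-4)·(-2) − (0)·(-9) = 8
since m = R²·16 − 8²:  R² = (64 + 192) / 16 = 16
R = √16 = 4  ⇒  r_B = 4 − 2 = 2

rB=2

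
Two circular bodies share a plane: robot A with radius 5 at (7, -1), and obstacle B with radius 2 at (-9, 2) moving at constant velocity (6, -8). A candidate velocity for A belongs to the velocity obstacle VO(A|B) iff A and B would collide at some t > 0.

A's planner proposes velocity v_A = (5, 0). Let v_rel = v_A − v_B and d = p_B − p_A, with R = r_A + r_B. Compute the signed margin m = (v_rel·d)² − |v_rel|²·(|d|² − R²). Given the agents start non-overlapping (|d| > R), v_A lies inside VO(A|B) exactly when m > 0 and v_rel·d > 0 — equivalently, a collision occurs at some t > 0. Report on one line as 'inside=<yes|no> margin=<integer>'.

d = (-16, 3),  |d|² = 265;  R = 5+2 = 7,  c = 265−7² = 216
v_rel = (-1, 8),  |v_rel|² = 65;  v_rel·d = (-1)·(-16) + (8)·(3) = 40
65·t² − 80·t + 216 = 0  ⇒  m = 40² − 65·216 = -12440
m = -12440 < 0,  v_rel·d = 40 > 0  ⇒  outside

inside=no margin=-12440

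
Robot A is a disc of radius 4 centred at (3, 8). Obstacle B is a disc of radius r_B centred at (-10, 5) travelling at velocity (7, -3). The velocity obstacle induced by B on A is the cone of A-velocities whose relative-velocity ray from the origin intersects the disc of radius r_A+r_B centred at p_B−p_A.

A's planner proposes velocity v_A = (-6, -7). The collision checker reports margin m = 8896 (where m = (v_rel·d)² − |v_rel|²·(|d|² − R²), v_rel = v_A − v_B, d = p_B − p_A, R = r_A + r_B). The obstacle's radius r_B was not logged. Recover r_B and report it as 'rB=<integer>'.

m = 8896
d = (-13, -3);  v_rel = (-13, -4),  |v_rel|² = 185
v_rel×d = (-13)·(-3) − (-4)·(-13) = -13
since m = R²·185 − (-13)²:  R² = (169 + 8896) / 185 = 49
R = √49 = 7  ⇒  r_B = 7 − 4 = 3

rB=3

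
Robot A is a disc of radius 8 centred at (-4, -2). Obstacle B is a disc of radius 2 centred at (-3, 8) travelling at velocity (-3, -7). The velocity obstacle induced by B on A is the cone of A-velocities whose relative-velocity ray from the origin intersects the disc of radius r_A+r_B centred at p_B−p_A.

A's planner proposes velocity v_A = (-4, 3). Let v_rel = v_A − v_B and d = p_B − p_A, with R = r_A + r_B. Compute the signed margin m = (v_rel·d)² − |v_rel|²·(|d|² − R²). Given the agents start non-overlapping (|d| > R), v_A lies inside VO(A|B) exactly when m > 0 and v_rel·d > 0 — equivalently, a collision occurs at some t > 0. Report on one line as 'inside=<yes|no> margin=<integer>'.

d = (1, 10),  |d|² = 101;  R = 8+2 = 10,  c = 101−10² = 1
v_rel = (-1, 10),  |v_rel|² = 101;  v_rel·d = (-1)·(1) + (10)·(10) = 99
101·t² − 198·t + 1 = 0  ⇒  m = 99² − 101·1 = 9700
m = 9700 > 0,  v_rel·d = 99 > 0  ⇒  inside

inside=yes margin=9700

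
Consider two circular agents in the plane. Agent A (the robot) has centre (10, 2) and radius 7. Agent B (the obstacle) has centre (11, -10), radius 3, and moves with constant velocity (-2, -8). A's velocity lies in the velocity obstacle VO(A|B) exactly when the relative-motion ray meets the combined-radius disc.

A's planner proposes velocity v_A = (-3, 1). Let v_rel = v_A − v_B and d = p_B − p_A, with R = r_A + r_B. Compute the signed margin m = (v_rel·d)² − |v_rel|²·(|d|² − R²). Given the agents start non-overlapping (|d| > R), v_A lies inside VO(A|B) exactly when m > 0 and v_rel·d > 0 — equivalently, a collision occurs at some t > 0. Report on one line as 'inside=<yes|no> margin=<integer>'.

d = (1, -12),  |d|² = 145;  R = 7+3 = 10,  c = 145−10² = 45
v_rel = (-1, 9),  |v_rel|² = 82;  v_rel·d = (-1)·(1) + (9)·(-12) = -109
82·t² + 218·t + 45 = 0  ⇒  m = (-109)² − 82·45 = 8191
m = 8191 > 0,  v_rel·d = -109 < 0  ⇒  outside

inside=no margin=8191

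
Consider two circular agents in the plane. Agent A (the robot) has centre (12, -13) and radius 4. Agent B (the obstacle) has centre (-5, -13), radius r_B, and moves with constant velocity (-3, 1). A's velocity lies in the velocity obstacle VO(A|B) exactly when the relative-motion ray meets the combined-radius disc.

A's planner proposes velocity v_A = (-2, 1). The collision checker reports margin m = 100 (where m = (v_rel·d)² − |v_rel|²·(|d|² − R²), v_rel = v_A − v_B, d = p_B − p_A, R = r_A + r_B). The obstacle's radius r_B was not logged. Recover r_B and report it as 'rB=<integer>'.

m = 100
d = (-17, 0);  v_rel = (1, 0),  |v_rel|² = 1
v_rel×d = (1)·(0) − (0)·(-17) = 0
since m = R²·1 − 0²:  R² = (0 + 100) / 1 = 100
R = √100 = 10  ⇒  r_B = 10 − 4 = 6

rB=6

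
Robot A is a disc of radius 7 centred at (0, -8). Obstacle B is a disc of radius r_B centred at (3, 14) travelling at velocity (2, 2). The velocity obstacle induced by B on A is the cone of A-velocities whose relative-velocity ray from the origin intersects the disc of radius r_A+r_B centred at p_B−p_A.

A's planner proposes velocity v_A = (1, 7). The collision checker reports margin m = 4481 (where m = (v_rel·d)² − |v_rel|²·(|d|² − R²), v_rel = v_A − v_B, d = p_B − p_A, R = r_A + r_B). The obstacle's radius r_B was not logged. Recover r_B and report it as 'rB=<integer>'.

m = 4481
d = (3, 22);  v_rel = (-1, 5),  |v_rel|² = 26
v_rel×d = (-1)·(22) − (5)·(3) = -37
since m = R²·26 − (-37)²:  R² = (1369 + 4481) / 26 = 225
R = √225 = 15  ⇒  r_B = 15 − 7 = 8

rB=8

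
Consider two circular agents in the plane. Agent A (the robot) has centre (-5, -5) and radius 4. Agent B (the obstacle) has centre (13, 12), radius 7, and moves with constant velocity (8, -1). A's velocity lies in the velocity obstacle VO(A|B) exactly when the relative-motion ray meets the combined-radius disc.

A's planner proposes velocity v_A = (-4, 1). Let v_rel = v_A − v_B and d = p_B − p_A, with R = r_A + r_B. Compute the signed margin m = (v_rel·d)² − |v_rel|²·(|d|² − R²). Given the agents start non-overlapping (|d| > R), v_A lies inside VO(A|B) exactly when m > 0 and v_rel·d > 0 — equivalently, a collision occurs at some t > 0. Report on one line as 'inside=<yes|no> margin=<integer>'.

d = (18, 17),  |d|² = 613;  R = 4+7 = 11,  c = 613−11² = 492
v_rel = (-12, 2),  |v_rel|² = 148;  v_rel·d = (-12)·(18) + (2)·(17) = -182
148·t² + 364·t + 492 = 0  ⇒  m = (-182)² − 148·492 = -39692
m = -39692 < 0,  v_rel·d = -182 < 0  ⇒  outside

inside=no margin=-39692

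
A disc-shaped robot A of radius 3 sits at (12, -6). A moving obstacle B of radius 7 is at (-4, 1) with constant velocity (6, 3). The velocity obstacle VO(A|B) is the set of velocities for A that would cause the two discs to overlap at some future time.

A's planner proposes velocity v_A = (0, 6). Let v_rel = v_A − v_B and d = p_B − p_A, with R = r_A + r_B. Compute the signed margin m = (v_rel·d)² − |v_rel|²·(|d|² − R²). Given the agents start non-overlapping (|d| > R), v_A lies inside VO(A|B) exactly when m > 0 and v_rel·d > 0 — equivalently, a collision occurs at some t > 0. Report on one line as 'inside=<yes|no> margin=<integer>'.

d = (-16, 7),  |d|² = 305;  R = 3+7 = 10,  c = 305−10² = 205
v_rel = (-6, 3),  |v_rel|² = 45;  v_rel·d = (-6)·(-16) + (3)·(7) = 117
45·t² − 234·t + 205 = 0  ⇒  m = 117² − 45·205 = 4464
m = 4464 > 0,  v_rel·d = 117 > 0  ⇒  inside

inside=yes margin=4464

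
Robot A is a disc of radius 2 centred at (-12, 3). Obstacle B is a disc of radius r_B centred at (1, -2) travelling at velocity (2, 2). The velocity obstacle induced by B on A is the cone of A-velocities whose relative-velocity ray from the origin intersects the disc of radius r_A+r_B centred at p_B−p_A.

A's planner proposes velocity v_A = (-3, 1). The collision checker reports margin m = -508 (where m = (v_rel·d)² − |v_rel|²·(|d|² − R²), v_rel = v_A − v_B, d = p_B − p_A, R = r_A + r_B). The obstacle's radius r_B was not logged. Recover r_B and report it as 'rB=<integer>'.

m = -508
d = (13, -5);  v_rel = (-5, -1),  |v_rel|² = 26
v_rel×d = (-5)·(-5) − (-1)·(13) = 38
since m = R²·26 − 38²:  R² = (1444 + -508) / 26 = 36
R = √36 = 6  ⇒  r_B = 6 − 2 = 4

rB=4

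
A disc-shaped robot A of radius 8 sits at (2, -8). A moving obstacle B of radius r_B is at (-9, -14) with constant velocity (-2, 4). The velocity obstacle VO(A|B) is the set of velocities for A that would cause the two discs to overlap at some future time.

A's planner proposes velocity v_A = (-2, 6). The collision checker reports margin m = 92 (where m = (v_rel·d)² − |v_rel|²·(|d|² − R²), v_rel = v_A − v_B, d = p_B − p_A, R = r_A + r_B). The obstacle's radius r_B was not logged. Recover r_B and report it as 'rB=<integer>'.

m = 92
d = (-11, -6);  v_rel = (0, 2),  |v_rel|² = 4
v_rel×d = (0)·(-6) − (2)·(-11) = 22
since m = R²·4 − 22²:  R² = (484 + 92) / 4 = 144
R = √144 = 12  ⇒  r_B = 12 − 8 = 4

rB=4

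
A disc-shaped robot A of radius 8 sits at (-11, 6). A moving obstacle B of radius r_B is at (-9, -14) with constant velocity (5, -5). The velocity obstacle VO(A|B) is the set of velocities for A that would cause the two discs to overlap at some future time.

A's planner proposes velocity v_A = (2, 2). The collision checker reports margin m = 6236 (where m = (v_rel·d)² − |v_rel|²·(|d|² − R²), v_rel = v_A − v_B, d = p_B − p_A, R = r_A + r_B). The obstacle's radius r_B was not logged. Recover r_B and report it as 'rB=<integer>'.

m = 6236
d = (2, -20);  v_rel = (-3, 7),  |v_rel|² = 58
v_rel×d = (-3)·(-20) − (7)·(2) = 46
since m = R²·58 − 46²:  R² = (2116 + 6236) / 58 = 144
R = √144 = 12  ⇒  r_B = 12 − 8 = 4

rB=4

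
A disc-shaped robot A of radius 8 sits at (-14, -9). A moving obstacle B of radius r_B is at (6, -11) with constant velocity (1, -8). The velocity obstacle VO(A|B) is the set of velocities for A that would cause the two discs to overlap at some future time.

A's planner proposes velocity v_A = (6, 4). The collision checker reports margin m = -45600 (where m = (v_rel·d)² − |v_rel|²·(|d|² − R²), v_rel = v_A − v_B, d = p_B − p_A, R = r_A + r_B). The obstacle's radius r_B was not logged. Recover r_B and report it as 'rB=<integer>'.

m = -45600
d = (20, -2);  v_rel = (5, 12),  |v_rel|² = 169
v_rel×d = (5)·(-2) − (12)·(20) = -250
since m = R²·169 − (-250)²:  R² = (62500 + -45600) / 169 = 100
R = √100 = 10  ⇒  r_B = 10 − 8 = 2

rB=2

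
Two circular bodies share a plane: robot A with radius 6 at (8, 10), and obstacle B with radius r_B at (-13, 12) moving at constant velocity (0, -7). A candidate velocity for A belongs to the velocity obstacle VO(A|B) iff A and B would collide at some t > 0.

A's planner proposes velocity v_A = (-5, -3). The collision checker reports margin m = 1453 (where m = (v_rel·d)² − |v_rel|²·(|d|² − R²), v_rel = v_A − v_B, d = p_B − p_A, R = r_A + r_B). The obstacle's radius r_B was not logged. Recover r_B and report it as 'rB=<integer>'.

m = 1453
d = (-21, 2);  v_rel = (-5, 4),  |v_rel|² = 41
v_rel×d = (-5)·(2) − (4)·(-21) = 74
since m = R²·41 − 74²:  R² = (5476 + 1453) / 41 = 169
R = √169 = 13  ⇒  r_B = 13 − 6 = 7

rB=7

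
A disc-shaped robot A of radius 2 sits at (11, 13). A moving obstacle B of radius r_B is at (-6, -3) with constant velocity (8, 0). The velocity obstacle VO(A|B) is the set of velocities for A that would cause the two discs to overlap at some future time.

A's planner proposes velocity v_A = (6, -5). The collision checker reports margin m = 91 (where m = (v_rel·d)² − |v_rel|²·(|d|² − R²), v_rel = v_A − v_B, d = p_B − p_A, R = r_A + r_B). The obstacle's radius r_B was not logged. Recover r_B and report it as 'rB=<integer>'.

m = 91
d = (-17, -16);  v_rel = (-2, -5),  |v_rel|² = 29
v_rel×d = (-2)·(-16) − (-5)·(-17) = -53
since m = R²·29 − (-53)²:  R² = (2809 + 91) / 29 = 100
R = √100 = 10  ⇒  r_B = 10 − 2 = 8

rB=8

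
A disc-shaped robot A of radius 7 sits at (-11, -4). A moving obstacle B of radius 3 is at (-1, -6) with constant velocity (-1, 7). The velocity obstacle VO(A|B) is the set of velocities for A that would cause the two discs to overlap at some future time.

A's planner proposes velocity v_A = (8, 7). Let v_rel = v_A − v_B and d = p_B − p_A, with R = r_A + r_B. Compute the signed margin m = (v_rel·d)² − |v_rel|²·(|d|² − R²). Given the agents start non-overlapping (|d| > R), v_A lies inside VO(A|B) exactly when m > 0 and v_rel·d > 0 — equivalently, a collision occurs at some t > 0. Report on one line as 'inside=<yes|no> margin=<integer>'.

d = (10, -2),  |d|² = 104;  R = 7+3 = 10,  c = 104−10² = 4
v_rel = (9, 0),  |v_rel|² = 81;  v_rel·d = (9)·(10) + (0)·(-2) = 90
81·t² − 180·t + 4 = 0  ⇒  m = 90² − 81·4 = 7776
m = 7776 > 0,  v_rel·d = 90 > 0  ⇒  inside

inside=yes margin=7776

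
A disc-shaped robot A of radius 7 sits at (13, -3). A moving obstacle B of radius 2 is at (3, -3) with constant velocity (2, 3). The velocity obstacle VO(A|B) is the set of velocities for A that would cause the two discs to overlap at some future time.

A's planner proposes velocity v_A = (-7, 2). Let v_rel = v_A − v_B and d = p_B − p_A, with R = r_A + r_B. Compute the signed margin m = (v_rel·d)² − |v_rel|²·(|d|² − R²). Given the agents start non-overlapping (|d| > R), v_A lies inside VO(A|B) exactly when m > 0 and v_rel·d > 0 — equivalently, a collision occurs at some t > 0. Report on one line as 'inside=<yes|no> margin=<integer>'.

d = (-10, 0),  |d|² = 100;  R = 7+2 = 9,  c = 100−9² = 19
v_rel = (-9, -1),  |v_rel|² = 82;  v_rel·d = (-9)·(-10) + (-1)·(0) = 90
82·t² − 180·t + 19 = 0  ⇒  m = 90² − 82·19 = 6542
m = 6542 > 0,  v_rel·d = 90 > 0  ⇒  inside

inside=yes margin=6542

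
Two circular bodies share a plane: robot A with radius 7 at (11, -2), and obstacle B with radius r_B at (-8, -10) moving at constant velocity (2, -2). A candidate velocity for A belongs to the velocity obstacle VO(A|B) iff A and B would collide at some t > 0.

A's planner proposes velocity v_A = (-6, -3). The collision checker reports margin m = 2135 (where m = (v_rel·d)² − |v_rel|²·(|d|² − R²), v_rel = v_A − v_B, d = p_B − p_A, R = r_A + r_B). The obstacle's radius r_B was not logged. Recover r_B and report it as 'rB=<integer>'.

m = 2135
d = (-19, -8);  v_rel = (-8, -1),  |v_rel|² = 65
v_rel×d = (-8)·(-8) − (-1)·(-19) = 45
since m = R²·65 − 45²:  R² = (2025 + 2135) / 65 = 64
R = √64 = 8  ⇒  r_B = 8 − 7 = 1

rB=1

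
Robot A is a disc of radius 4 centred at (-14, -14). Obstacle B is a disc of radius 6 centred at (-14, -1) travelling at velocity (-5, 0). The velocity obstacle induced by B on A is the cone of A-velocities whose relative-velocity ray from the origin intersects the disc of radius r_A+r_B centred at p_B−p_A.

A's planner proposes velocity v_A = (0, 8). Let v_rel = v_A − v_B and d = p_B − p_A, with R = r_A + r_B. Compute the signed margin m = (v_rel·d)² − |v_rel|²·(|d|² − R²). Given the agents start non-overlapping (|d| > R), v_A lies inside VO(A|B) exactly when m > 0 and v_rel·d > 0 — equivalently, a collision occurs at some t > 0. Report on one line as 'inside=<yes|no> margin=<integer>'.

d = (0, 13),  |d|² = 169;  R = 4+6 = 10,  c = 169−10² = 69
v_rel = (5, 8),  |v_rel|² = 89;  v_rel·d = (5)·(0) + (8)·(13) = 104
89·t² − 208·t + 69 = 0  ⇒  m = 104² − 89·69 = 4675
m = 4675 > 0,  v_rel·d = 104 > 0  ⇒  inside

inside=yes margin=4675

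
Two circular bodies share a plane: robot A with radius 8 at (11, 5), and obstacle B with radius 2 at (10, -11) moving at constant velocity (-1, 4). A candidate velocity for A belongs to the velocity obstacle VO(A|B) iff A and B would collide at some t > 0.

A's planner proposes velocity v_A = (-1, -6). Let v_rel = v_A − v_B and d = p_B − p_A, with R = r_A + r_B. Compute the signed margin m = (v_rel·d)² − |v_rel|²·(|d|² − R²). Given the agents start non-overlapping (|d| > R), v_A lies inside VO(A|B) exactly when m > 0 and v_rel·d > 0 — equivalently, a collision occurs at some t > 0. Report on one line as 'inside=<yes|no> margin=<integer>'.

d = (-1, -16),  |d|² = 257;  R = 8+2 = 10,  c = 257−10² = 157
v_rel = (0, -10),  |v_rel|² = 100;  v_rel·d = (0)·(-1) + (-10)·(-16) = 160
100·t² − 320·t + 157 = 0  ⇒  m = 160² − 100·157 = 9900
m = 9900 > 0,  v_rel·d = 160 > 0  ⇒  inside

inside=yes margin=9900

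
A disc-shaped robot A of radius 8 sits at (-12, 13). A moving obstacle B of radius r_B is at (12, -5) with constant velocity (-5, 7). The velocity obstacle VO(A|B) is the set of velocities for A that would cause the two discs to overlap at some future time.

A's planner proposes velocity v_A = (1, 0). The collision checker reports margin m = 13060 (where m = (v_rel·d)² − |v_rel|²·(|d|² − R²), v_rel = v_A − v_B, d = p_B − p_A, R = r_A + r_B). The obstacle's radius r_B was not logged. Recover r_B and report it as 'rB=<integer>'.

m = 13060
d = (24, -18);  v_rel = (6, -7),  |v_rel|² = 85
v_rel×d = (6)·(-18) − (-7)·(24) = 60
since m = R²·85 − 60²:  R² = (3600 + 13060) / 85 = 196
R = √196 = 14  ⇒  r_B = 14 − 8 = 6

rB=6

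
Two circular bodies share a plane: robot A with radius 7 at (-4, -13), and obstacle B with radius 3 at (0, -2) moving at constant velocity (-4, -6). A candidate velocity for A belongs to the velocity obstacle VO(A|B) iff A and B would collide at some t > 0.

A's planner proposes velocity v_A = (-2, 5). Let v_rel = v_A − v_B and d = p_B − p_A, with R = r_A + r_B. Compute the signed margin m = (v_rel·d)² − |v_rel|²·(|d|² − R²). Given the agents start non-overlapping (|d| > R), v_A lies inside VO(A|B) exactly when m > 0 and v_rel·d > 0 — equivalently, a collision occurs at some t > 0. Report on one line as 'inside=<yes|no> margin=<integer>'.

d = (4, 11),  |d|² = 137;  R = 7+3 = 10,  c = 137−10² = 37
v_rel = (2, 11),  |v_rel|² = 125;  v_rel·d = (2)·(4) + (11)·(11) = 129
125·t² − 258·t + 37 = 0  ⇒  m = 129² − 125·37 = 12016
m = 12016 > 0,  v_rel·d = 129 > 0  ⇒  inside

inside=yes margin=12016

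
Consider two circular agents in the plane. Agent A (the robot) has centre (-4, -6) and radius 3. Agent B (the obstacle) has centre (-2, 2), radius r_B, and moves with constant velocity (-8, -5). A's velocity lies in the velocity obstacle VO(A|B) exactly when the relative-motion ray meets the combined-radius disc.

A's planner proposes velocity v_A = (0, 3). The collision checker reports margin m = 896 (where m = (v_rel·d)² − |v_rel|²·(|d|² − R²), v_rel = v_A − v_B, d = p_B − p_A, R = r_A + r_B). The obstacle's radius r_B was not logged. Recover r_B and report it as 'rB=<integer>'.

m = 896
d = (2, 8);  v_rel = (8, 8),  |v_rel|² = 128
v_rel×d = (8)·(8) − (8)·(2) = 48
since m = R²·128 − 48²:  R² = (2304 + 896) / 128 = 25
R = √25 = 5  ⇒  r_B = 5 − 3 = 2

rB=2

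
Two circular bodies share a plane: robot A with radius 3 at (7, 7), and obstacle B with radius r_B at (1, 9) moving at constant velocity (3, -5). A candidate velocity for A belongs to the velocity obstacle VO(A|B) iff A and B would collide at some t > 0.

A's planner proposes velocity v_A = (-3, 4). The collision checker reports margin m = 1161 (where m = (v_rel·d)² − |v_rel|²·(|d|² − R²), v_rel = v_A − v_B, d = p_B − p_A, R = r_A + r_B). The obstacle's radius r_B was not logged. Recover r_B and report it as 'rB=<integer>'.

m = 1161
d = (-6, 2);  v_rel = (-6, 9),  |v_rel|² = 117
v_rel×d = (-6)·(2) − (9)·(-6) = 42
since m = R²·117 − 42²:  R² = (1764 + 1161) / 117 = 25
R = √25 = 5  ⇒  r_B = 5 − 3 = 2

rB=2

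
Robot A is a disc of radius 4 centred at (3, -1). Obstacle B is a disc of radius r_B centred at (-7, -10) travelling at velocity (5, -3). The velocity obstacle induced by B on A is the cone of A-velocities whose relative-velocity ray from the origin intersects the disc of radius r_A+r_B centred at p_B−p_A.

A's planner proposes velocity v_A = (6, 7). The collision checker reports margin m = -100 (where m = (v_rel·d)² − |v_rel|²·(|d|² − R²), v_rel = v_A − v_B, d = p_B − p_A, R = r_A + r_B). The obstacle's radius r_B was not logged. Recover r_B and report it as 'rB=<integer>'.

m = -100
d = (-10, -9);  v_rel = (1, 10),  |v_rel|² = 101
v_rel×d = (1)·(-9) − (10)·(-10) = 91
since m = R²·101 − 91²:  R² = (8281 + -100) / 101 = 81
R = √81 = 9  ⇒  r_B = 9 − 4 = 5

rB=5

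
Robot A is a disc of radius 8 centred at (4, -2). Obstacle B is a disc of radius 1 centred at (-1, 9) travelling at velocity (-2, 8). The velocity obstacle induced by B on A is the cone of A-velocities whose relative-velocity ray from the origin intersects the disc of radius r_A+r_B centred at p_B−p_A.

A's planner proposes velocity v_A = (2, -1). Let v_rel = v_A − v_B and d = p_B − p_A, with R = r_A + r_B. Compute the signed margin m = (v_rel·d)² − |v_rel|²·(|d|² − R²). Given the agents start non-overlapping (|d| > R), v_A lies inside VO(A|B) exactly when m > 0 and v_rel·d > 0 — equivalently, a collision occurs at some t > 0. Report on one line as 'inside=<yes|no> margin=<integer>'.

d = (-5, 11),  |d|² = 146;  R = 8+1 = 9,  c = 146−9² = 65
v_rel = (4, -9),  |v_rel|² = 97;  v_rel·d = (4)·(-5) + (-9)·(11) = -119
97·t² + 238·t + 65 = 0  ⇒  m = (-119)² − 97·65 = 7856
m = 7856 > 0,  v_rel·d = -119 < 0  ⇒  outside

inside=no margin=7856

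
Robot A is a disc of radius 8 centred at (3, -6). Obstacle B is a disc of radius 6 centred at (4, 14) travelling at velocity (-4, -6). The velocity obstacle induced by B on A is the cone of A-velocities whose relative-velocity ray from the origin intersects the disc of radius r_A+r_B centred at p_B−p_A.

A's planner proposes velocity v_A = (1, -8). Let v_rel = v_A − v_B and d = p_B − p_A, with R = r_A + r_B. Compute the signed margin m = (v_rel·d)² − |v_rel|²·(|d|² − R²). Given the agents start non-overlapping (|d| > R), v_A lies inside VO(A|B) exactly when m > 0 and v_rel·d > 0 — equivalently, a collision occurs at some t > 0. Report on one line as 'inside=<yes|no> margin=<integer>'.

d = (1, 20),  |d|² = 401;  R = 8+6 = 14,  c = 401−14² = 205
v_rel = (5, -2),  |v_rel|² = 29;  v_rel·d = (5)·(1) + (-2)·(20) = -35
29·t² + 70·t + 205 = 0  ⇒  m = (-35)² − 29·205 = -4720
m = -4720 < 0,  v_rel·d = -35 < 0  ⇒  outside

inside=no margin=-4720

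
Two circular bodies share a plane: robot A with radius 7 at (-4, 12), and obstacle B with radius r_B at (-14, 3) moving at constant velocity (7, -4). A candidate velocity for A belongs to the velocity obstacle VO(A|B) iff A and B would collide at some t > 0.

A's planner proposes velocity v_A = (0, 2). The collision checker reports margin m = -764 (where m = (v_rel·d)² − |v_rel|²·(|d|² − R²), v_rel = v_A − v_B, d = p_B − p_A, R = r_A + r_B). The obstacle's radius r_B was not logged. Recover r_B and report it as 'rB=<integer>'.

m = -764
d = (-10, -9);  v_rel = (-7, 6),  |v_rel|² = 85
v_rel×d = (-7)·(-9) − (6)·(-10) = 123
since m = R²·85 − 123²:  R² = (15129 + -764) / 85 = 169
R = √169 = 13  ⇒  r_B = 13 − 7 = 6

rB=6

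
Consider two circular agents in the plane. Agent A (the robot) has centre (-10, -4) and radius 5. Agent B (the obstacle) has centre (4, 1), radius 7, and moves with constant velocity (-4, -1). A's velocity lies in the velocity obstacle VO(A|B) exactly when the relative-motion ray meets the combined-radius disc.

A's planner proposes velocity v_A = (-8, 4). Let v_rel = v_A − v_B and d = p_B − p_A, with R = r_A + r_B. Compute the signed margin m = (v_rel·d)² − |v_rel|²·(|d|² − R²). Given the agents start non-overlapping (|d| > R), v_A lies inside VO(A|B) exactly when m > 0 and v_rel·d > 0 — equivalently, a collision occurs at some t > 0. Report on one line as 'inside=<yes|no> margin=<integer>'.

d = (14, 5),  |d|² = 221;  R = 5+7 = 12,  c = 221−12² = 77
v_rel = (-4, 5),  |v_rel|² = 41;  v_rel·d = (-4)·(14) + (5)·(5) = -31
41·t² + 62·t + 77 = 0  ⇒  m = (-31)² − 41·77 = -2196
m = -2196 < 0,  v_rel·d = -31 < 0  ⇒  outside

inside=no margin=-2196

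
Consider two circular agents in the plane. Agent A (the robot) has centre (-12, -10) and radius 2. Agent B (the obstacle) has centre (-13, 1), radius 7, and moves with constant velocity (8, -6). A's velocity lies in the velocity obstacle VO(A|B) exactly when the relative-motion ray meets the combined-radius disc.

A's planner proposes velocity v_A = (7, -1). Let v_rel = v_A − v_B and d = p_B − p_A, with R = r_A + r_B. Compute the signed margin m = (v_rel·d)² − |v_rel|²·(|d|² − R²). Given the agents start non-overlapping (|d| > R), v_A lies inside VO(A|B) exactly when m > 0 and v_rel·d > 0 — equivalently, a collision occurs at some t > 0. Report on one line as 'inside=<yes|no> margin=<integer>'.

d = (-1, 11),  |d|² = 122;  R = 2+7 = 9,  c = 122−9² = 41
v_rel = (-1, 5),  |v_rel|² = 26;  v_rel·d = (-1)·(-1) + (5)·(11) = 56
26·t² − 112·t + 41 = 0  ⇒  m = 56² − 26·41 = 2070
m = 2070 > 0,  v_rel·d = 56 > 0  ⇒  inside

inside=yes margin=2070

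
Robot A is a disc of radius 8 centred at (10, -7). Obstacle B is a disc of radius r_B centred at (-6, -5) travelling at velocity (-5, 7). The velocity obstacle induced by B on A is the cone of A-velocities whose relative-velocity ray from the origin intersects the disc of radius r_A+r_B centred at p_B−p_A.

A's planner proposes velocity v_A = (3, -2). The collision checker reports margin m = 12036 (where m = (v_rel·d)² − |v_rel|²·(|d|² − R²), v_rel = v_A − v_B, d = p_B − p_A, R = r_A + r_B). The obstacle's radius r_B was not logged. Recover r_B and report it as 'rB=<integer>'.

m = 12036
d = (-16, 2);  v_rel = (8, -9),  |v_rel|² = 145
v_rel×d = (8)·(2) − (-9)·(-16) = -128
since m = R²·145 − (-128)²:  R² = (16384 + 12036) / 145 = 196
R = √196 = 14  ⇒  r_B = 14 − 8 = 6

rB=6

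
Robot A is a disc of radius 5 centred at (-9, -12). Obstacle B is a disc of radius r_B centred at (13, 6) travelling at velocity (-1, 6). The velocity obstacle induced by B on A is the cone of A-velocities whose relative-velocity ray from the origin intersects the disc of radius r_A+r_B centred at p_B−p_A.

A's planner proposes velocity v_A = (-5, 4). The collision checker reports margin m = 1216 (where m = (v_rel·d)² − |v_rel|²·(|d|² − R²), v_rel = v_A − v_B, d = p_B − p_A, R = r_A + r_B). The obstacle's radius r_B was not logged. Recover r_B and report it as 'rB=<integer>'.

m = 1216
d = (22, 18);  v_rel = (-4, -2),  |v_rel|² = 20
v_rel×d = (-4)·(18) − (-2)·(22) = -28
since m = R²·20 − (-28)²:  R² = (784 + 1216) / 20 = 100
R = √100 = 10  ⇒  r_B = 10 − 5 = 5

rB=5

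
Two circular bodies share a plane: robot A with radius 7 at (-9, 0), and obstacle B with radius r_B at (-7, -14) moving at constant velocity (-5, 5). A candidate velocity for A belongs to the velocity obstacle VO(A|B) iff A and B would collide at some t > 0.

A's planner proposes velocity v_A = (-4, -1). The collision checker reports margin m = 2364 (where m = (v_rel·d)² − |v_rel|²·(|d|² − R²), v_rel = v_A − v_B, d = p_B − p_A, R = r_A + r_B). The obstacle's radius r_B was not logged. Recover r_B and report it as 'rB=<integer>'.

m = 2364
d = (2, -14);  v_rel = (1, -6),  |v_rel|² = 37
v_rel×d = (1)·(-14) − (-6)·(2) = -2
since m = R²·37 − (-2)²:  R² = (4 + 2364) / 37 = 64
R = √64 = 8  ⇒  r_B = 8 − 7 = 1

rB=1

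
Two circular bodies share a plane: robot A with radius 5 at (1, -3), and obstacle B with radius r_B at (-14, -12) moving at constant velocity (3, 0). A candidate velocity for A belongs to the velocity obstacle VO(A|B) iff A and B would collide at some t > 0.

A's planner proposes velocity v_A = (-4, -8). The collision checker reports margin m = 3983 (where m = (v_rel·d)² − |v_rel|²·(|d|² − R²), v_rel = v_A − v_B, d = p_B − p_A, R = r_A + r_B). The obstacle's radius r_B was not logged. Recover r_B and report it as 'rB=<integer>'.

m = 3983
d = (-15, -9);  v_rel = (-7, -8),  |v_rel|² = 113
v_rel×d = (-7)·(-9) − (-8)·(-15) = -57
since m = R²·113 − (-57)²:  R² = (3249 + 3983) / 113 = 64
R = √64 = 8  ⇒  r_B = 8 − 5 = 3

rB=3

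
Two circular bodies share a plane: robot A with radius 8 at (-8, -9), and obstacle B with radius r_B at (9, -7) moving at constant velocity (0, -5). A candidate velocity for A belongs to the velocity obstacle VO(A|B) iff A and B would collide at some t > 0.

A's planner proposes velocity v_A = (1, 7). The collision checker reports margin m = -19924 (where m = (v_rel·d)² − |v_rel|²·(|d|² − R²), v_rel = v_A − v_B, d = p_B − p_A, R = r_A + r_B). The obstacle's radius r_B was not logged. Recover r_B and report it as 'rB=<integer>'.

m = -19924
d = (17, 2);  v_rel = (1, 12),  |v_rel|² = 145
v_rel×d = (1)·(2) − (12)·(17) = -202
since m = R²·145 − (-202)²:  R² = (40804 + -19924) / 145 = 144
R = √144 = 12  ⇒  r_B = 12 − 8 = 4

rB=4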